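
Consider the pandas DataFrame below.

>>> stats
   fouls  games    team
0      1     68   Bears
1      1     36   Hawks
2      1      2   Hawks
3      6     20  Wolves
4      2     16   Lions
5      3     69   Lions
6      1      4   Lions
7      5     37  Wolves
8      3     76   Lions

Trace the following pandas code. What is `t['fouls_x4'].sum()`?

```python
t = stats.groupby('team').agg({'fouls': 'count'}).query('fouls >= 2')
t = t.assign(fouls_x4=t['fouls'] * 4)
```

32

group by team, count of fouls:
        fouls
team         
Bears       1
Hawks       2
Lions       4
Wolves      2
filter rows where fouls >= 2:
        fouls
team         
Hawks       2
Lions       4
Wolves      2
add column fouls_x4 = t['fouls'] * 4:
        fouls  fouls_x4
team                   
Hawks       2         8
Lions       4        16
Wolves      2         8
So sum() = 32.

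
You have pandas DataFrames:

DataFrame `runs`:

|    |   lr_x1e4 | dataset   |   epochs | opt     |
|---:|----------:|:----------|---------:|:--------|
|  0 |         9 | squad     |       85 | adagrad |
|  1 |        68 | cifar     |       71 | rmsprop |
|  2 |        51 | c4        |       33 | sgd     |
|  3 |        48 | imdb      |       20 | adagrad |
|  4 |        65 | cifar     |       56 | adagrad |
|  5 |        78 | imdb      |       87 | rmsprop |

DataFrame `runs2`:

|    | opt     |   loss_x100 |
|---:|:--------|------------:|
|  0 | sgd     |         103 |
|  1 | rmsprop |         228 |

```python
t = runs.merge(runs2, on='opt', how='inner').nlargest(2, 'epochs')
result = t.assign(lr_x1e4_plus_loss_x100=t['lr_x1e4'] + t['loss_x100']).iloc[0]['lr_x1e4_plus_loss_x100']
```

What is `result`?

merge on 'opt' (how='inner') → 3 rows:
   lr_x1e4 dataset  epochs      opt  loss_x100
0       68   cifar      71  rmsprop        228
1       51      c4      33      sgd        103
2       78    imdb      87  rmsprop        228
take 2 rows with largest epochs:
   lr_x1e4 dataset  epochs      opt  loss_x100
2       78    imdb      87  rmsprop        228
0       68   cifar      71  rmsprop        228
add column lr_x1e4_plus_loss_x100 = t['lr_x1e4'] + t['loss_x100']:
   lr_x1e4 dataset  epochs      opt  loss_x100  lr_x1e4_plus_loss_x100
2       78    imdb      87  rmsprop        228                     306
0       68   cifar      71  rmsprop        228                     296
Taking the value at position 0, column 'lr_x1e4_plus_loss_x100' gives 306.

306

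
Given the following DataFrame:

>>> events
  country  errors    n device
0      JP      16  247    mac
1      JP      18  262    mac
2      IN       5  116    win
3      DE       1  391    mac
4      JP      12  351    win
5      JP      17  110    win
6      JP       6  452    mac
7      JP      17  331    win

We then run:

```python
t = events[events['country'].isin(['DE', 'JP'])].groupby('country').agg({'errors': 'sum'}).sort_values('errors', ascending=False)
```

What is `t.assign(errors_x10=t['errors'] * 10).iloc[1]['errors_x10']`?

filter rows where country in ['DE', 'JP']:
  country  errors    n device
0      JP      16  247    mac
1      JP      18  262    mac
3      DE       1  391    mac
4      JP      12  351    win
5      JP      17  110    win
6      JP       6  452    mac
7      JP      17  331    win
group by country, sum of errors:
         errors
country        
DE            1
JP           86
sort by errors descending:
         errors
country        
JP           86
DE            1
add column errors_x10 = t['errors'] * 10:
         errors  errors_x10
country                    
JP           86         860
DE            1          10
Finally, value at position 1, column 'errors_x10' = 10.

10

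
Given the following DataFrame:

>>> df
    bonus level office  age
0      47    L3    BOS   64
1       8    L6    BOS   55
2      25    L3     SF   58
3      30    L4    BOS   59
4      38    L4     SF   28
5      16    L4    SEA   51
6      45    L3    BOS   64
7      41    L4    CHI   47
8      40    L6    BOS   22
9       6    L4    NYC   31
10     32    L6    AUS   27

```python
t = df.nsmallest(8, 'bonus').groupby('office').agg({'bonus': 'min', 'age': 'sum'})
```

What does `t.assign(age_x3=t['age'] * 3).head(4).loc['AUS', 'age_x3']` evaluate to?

81

take 8 rows with smallest bonus:
    bonus level office  age
9       6    L4    NYC   31
1       8    L6    BOS   55
5      16    L4    SEA   51
2      25    L3     SF   58
3      30    L4    BOS   59
10     32    L6    AUS   27
4      38    L4     SF   28
8      40    L6    BOS   22
group by office: min(bonus), sum(age):
        bonus  age
office            
AUS        32   27
BOS         8  136
NYC         6   31
SEA        16   51
SF         25   86
add column age_x3 = t['age'] * 3:
        bonus  age  age_x3
office                    
AUS        32   27      81
BOS         8  136     408
NYC         6   31      93
SEA        16   51     153
SF         25   86     258
take first 4 rows:
        bonus  age  age_x3
office                    
AUS        32   27      81
BOS         8  136     408
NYC         6   31      93
SEA        16   51     153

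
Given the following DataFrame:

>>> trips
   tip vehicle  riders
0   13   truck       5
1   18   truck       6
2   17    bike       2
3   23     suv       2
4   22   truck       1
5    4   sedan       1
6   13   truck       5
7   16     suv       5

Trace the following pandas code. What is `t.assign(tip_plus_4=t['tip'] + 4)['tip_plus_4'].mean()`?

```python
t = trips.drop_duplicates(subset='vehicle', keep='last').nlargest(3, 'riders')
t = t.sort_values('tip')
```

19.3333333333

drop duplicate vehicle (keep=last):
   tip vehicle  riders
2   17    bike       2
5    4   sedan       1
6   13   truck       5
7   16     suv       5
take 3 rows with largest riders:
   tip vehicle  riders
6   13   truck       5
7   16     suv       5
2   17    bike       2
sort by tip:
   tip vehicle  riders
6   13   truck       5
7   16     suv       5
2   17    bike       2
add column tip_plus_4 = t['tip'] + 4:
   tip vehicle  riders  tip_plus_4
6   13   truck       5          17
7   16     suv       5          20
2   17    bike       2          21
Taking the mean of column 'tip_plus_4' gives 19.3333333333.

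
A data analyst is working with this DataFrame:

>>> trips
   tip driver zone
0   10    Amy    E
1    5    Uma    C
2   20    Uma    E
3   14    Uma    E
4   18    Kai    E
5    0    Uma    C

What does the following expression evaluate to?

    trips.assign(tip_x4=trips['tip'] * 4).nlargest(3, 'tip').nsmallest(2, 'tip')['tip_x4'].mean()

64.0

add column tip_x4 = trips['tip'] * 4:
   tip driver zone  tip_x4
0   10    Amy    E      40
1    5    Uma    C      20
2   20    Uma    E      80
3   14    Uma    E      56
4   18    Kai    E      72
5    0    Uma    C       0
take 3 rows with largest tip:
   tip driver zone  tip_x4
2   20    Uma    E      80
4   18    Kai    E      72
3   14    Uma    E      56
take 2 rows with smallest tip:
   tip driver zone  tip_x4
3   14    Uma    E      56
4   18    Kai    E      72
Taking the mean of column 'tip_x4' gives 64.0.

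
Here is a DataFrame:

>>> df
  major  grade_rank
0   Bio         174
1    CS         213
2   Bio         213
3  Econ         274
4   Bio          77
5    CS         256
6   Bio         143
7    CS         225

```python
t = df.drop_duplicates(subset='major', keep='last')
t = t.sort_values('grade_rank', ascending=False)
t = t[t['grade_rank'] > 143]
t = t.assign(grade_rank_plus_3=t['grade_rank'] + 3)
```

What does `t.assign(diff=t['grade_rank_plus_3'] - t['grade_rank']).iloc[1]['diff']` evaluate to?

drop duplicate major (keep=last):
  major  grade_rank
3  Econ         274
6   Bio         143
7    CS         225
sort by grade_rank descending:
  major  grade_rank
3  Econ         274
7    CS         225
6   Bio         143
filter rows where grade_rank > 143:
  major  grade_rank
3  Econ         274
7    CS         225
add column grade_rank_plus_3 = t['grade_rank'] + 3:
  major  grade_rank  grade_rank_plus_3
3  Econ         274                277
7    CS         225                228
add column diff = t['grade_rank_plus_3'] - t['grade_rank']:
  major  grade_rank  grade_rank_plus_3  diff
3  Econ         274                277     3
7    CS         225                228     3
So iloc[1]['diff'] = 3.

3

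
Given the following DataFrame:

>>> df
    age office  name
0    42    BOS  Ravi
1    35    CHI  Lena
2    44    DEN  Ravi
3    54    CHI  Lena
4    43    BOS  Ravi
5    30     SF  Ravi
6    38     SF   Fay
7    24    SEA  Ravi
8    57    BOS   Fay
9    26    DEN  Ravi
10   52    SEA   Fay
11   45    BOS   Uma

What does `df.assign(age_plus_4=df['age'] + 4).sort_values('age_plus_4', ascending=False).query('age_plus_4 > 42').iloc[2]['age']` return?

add column age_plus_4 = df['age'] + 4:
    age office  name  age_plus_4
0    42    BOS  Ravi          46
1    35    CHI  Lena          39
2    44    DEN  Ravi          48
3    54    CHI  Lena          58
4    43    BOS  Ravi          47
5    30     SF  Ravi          34
6    38     SF   Fay          42
7    24    SEA  Ravi          28
8    57    BOS   Fay          61
9    26    DEN  Ravi          30
10   52    SEA   Fay          56
11   45    BOS   Uma          49
sort by age_plus_4 descending:
    age office  name  age_plus_4
8    57    BOS   Fay          61
3    54    CHI  Lena          58
10   52    SEA   Fay          56
11   45    BOS   Uma          49
2    44    DEN  Ravi          48
4    43    BOS  Ravi          47
0    42    BOS  Ravi          46
6    38     SF   Fay          42
1    35    CHI  Lena          39
5    30     SF  Ravi          34
9    26    DEN  Ravi          30
7    24    SEA  Ravi          28
filter rows where age_plus_4 > 42:
    age office  name  age_plus_4
8    57    BOS   Fay          61
3    54    CHI  Lena          58
10   52    SEA   Fay          56
11   45    BOS   Uma          49
2    44    DEN  Ravi          48
4    43    BOS  Ravi          47
0    42    BOS  Ravi          46

52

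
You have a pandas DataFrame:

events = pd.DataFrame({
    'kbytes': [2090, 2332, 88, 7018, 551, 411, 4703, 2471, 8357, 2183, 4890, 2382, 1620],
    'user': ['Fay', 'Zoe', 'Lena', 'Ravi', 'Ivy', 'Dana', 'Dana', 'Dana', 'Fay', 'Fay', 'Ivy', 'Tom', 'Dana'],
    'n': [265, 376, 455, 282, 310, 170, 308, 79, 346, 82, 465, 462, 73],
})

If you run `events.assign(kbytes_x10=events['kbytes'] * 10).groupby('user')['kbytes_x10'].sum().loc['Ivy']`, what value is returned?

add column kbytes_x10 = events['kbytes'] * 10:
    kbytes  user    n  kbytes_x10
0     2090   Fay  265       20900
1     2332   Zoe  376       23320
2       88  Lena  455         880
3     7018  Ravi  282       70180
4      551   Ivy  310        5510
5      411  Dana  170        4110
6     4703  Dana  308       47030
7     2471  Dana   79       24710
8     8357   Fay  346       83570
9     2183   Fay   82       21830
10    4890   Ivy  465       48900
11    2382   Tom  462       23820
12    1620  Dana   73       16200
group by user, sum of kbytes_x10:
user
Dana     92050
Fay     126300
Ivy      54410
Lena       880
Ravi     70180
Tom      23820
Zoe      23320
Name: kbytes_x10, dtype: int64
Finally, value at index 'Ivy' = 54410.

54410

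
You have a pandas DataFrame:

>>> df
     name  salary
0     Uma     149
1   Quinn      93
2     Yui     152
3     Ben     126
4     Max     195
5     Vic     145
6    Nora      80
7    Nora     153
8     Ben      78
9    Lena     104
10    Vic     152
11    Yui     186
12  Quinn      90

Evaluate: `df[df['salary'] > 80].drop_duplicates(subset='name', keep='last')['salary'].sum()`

filter rows where salary > 80:
     name  salary
0     Uma     149
1   Quinn      93
2     Yui     152
3     Ben     126
4     Max     195
5     Vic     145
7    Nora     153
9    Lena     104
10    Vic     152
11    Yui     186
12  Quinn      90
drop duplicate name (keep=last):
     name  salary
0     Uma     149
3     Ben     126
4     Max     195
7    Nora     153
9    Lena     104
10    Vic     152
11    Yui     186
12  Quinn      90
Finally, sum of column 'salary' = 1155.

1155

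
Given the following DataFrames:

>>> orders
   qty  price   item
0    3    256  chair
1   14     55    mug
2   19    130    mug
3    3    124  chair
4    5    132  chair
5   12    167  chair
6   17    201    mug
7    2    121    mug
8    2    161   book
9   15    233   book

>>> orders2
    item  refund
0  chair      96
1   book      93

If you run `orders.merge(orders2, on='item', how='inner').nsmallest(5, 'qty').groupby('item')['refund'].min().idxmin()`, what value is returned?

merge on 'item' (how='inner') → 6 rows:
   qty  price   item  refund
0    3    256  chair      96
1    3    124  chair      96
2    5    132  chair      96
3   12    167  chair      96
4    2    161   book      93
5   15    233   book      93
take 5 rows with smallest qty:
   qty  price   item  refund
4    2    161   book      93
0    3    256  chair      96
1    3    124  chair      96
2    5    132  chair      96
3   12    167  chair      96
group by item, min of refund:
item
book     93
chair    96
Name: refund, dtype: int64
Finally, label with the smallest value = book.

book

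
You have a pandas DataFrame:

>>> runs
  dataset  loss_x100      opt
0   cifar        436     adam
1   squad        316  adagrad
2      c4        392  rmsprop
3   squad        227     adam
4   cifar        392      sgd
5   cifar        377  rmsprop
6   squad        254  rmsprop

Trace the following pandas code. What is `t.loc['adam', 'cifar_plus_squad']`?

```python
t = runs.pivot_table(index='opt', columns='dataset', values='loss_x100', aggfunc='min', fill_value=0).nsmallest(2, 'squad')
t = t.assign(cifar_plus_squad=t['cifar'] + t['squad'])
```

pivot: rows=opt, cols=dataset, min(loss_x100):
dataset   c4  cifar  squad
opt                       
adagrad    0      0    316
adam       0    436    227
rmsprop  392    377    254
sgd        0    392      0
take 2 rows with smallest squad:
dataset  c4  cifar  squad
opt                      
sgd       0    392      0
adam      0    436    227
add column cifar_plus_squad = t['cifar'] + t['squad']:
dataset  c4  cifar  squad  cifar_plus_squad
opt                                        
sgd       0    392      0               392
adam      0    436    227               663
The value at row 'adam', column 'cifar_plus_squad' is 663.

663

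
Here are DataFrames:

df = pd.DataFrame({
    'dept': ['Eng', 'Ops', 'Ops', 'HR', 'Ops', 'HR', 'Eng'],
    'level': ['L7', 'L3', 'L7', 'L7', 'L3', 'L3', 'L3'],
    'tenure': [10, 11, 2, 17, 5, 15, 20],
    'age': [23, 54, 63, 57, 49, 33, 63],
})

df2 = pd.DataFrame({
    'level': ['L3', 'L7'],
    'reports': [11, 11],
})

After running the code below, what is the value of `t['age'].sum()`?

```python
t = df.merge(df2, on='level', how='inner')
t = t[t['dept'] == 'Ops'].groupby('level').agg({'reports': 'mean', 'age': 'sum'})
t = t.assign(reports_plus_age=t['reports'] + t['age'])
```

166

merge on 'level' (how='inner') → 7 rows:
  dept level  tenure  age  reports
0  Eng    L7      10   23       11
1  Ops    L3      11   54       11
2  Ops    L7       2   63       11
3   HR    L7      17   57       11
4  Ops    L3       5   49       11
5   HR    L3      15   33       11
6  Eng    L3      20   63       11
filter rows where dept == 'Ops':
  dept level  tenure  age  reports
1  Ops    L3      11   54       11
2  Ops    L7       2   63       11
4  Ops    L3       5   49       11
group by level: mean(reports), sum(age):
       reports  age
level              
L3        11.0  103
L7        11.0   63
add column reports_plus_age = t['reports'] + t['age']:
       reports  age  reports_plus_age
level                                
L3        11.0  103             114.0
L7        11.0   63              74.0
Finally, sum of column 'age' = 166.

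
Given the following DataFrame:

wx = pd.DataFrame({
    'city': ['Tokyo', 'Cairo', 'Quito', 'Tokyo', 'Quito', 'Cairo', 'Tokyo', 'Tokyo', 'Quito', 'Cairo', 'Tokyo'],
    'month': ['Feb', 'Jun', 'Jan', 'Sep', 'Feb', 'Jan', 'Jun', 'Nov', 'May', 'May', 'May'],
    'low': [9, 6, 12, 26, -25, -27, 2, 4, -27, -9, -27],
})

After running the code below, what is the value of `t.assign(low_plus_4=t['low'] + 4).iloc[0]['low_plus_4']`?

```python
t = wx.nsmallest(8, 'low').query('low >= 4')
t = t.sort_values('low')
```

8

take 8 rows with smallest low:
     city month  low
5   Cairo   Jan  -27
8   Quito   May  -27
10  Tokyo   May  -27
4   Quito   Feb  -25
9   Cairo   May   -9
6   Tokyo   Jun    2
7   Tokyo   Nov    4
1   Cairo   Jun    6
filter rows where low >= 4:
    city month  low
7  Tokyo   Nov    4
1  Cairo   Jun    6
sort by low:
    city month  low
7  Tokyo   Nov    4
1  Cairo   Jun    6
add column low_plus_4 = t['low'] + 4:
    city month  low  low_plus_4
7  Tokyo   Nov    4           8
1  Cairo   Jun    6          10
value at position 0, column 'low_plus_4' → 8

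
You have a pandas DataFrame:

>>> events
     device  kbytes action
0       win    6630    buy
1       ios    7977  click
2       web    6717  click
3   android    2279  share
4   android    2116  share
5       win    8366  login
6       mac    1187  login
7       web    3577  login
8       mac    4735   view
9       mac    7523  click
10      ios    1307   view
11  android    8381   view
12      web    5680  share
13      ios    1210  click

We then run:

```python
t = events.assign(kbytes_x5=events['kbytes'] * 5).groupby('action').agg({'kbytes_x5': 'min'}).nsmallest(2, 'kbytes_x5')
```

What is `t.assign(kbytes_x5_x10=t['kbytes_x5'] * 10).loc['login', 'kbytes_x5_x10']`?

59350

add column kbytes_x5 = events['kbytes'] * 5:
     device  kbytes action  kbytes_x5
0       win    6630    buy      33150
1       ios    7977  click      39885
2       web    6717  click      33585
3   android    2279  share      11395
4   android    2116  share      10580
5       win    8366  login      41830
6       mac    1187  login       5935
7       web    3577  login      17885
8       mac    4735   view      23675
9       mac    7523  click      37615
10      ios    1307   view       6535
11  android    8381   view      41905
12      web    5680  share      28400
13      ios    1210  click       6050
group by action, min of kbytes_x5:
        kbytes_x5
action           
buy         33150
click        6050
login        5935
share       10580
view         6535
take 2 rows with smallest kbytes_x5:
        kbytes_x5
action           
login        5935
click        6050
add column kbytes_x5_x10 = t['kbytes_x5'] * 10:
        kbytes_x5  kbytes_x5_x10
action                          
login        5935          59350
click        6050          60500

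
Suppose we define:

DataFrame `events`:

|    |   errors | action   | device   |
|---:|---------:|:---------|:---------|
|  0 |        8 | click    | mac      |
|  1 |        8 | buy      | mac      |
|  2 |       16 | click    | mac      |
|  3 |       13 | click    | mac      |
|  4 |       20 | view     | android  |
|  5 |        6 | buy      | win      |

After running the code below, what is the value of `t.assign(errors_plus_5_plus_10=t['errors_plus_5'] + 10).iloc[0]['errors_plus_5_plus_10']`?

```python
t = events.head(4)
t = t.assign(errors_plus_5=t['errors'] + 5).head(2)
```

23

take first 4 rows:
   errors action device
0       8  click    mac
1       8    buy    mac
2      16  click    mac
3      13  click    mac
add column errors_plus_5 = t['errors'] + 5:
   errors action device  errors_plus_5
0       8  click    mac             13
1       8    buy    mac             13
2      16  click    mac             21
3      13  click    mac             18
take first 2 rows:
   errors action device  errors_plus_5
0       8  click    mac             13
1       8    buy    mac             13
add column errors_plus_5_plus_10 = t['errors_plus_5'] + 10:
   errors action device  errors_plus_5  errors_plus_5_plus_10
0       8  click    mac             13                     23
1       8    buy    mac             13                     23
Reading off the value at position 0, column 'errors_plus_5_plus_10', we get 23.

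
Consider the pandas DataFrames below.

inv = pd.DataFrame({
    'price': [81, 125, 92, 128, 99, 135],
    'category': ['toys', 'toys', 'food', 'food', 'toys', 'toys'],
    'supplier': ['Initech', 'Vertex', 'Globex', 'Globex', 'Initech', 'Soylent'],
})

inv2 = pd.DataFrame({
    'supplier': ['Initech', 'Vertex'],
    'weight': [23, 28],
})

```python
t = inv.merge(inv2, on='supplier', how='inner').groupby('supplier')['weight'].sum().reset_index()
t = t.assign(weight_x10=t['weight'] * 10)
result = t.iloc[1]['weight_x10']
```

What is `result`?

merge on 'supplier' (how='inner') → 3 rows:
   price category supplier  weight
0     81     toys  Initech      23
1    125     toys   Vertex      28
2     99     toys  Initech      23
group by supplier, sum of weight:
supplier
Initech    46
Vertex     28
Name: weight, dtype: int64
reset_index():
  supplier  weight
0  Initech      46
1   Vertex      28
add column weight_x10 = t['weight'] * 10:
  supplier  weight  weight_x10
0  Initech      46         460
1   Vertex      28         280
Then the value at position 1, column 'weight_x10': 280

280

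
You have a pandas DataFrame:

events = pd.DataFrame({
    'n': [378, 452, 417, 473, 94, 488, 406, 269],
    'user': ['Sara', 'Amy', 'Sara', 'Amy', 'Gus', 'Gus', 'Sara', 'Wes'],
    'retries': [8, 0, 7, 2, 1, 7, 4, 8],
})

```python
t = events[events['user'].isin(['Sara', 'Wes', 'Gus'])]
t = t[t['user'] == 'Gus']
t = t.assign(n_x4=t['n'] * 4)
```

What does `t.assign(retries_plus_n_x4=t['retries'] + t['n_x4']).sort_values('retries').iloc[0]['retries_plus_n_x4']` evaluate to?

filter rows where user in ['Sara', 'Wes', 'Gus']:
     n  user  retries
0  378  Sara        8
2  417  Sara        7
4   94   Gus        1
5  488   Gus        7
6  406  Sara        4
7  269   Wes        8
filter rows where user == 'Gus':
     n user  retries
4   94  Gus        1
5  488  Gus        7
add column n_x4 = t['n'] * 4:
     n user  retries  n_x4
4   94  Gus        1   376
5  488  Gus        7  1952
add column retries_plus_n_x4 = t['retries'] + t['n_x4']:
     n user  retries  n_x4  retries_plus_n_x4
4   94  Gus        1   376                377
5  488  Gus        7  1952               1959
sort by retries:
     n user  retries  n_x4  retries_plus_n_x4
4   94  Gus        1   376                377
5  488  Gus        7  1952               1959
Reading off the value at position 0, column 'retries_plus_n_x4', we get 377.

377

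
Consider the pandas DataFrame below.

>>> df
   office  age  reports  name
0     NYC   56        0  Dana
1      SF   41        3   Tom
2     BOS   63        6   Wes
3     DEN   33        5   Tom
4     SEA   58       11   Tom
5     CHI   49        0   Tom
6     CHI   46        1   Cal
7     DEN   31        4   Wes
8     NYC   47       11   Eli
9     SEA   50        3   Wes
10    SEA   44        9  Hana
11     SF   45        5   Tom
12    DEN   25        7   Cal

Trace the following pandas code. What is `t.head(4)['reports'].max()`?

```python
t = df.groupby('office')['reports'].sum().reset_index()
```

16

group by office, sum of reports:
office
BOS     6
CHI     1
DEN    16
NYC    11
SEA    23
SF      8
Name: reports, dtype: int64
reset_index():
  office  reports
0    BOS        6
1    CHI        1
2    DEN       16
3    NYC       11
4    SEA       23
5     SF        8
take first 4 rows:
  office  reports
0    BOS        6
1    CHI        1
2    DEN       16
3    NYC       11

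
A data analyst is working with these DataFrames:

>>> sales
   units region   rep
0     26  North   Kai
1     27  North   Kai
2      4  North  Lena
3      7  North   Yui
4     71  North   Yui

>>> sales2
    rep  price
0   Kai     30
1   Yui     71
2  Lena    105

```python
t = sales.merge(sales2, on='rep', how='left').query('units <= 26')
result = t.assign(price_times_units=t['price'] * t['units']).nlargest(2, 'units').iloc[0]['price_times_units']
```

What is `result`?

780

merge on 'rep' (how='left') → 5 rows:
   units region   rep  price
0     26  North   Kai     30
1     27  North   Kai     30
2      4  North  Lena    105
3      7  North   Yui     71
4     71  North   Yui     71
filter rows where units <= 26:
   units region   rep  price
0     26  North   Kai     30
2      4  North  Lena    105
3      7  North   Yui     71
add column price_times_units = t['price'] * t['units']:
   units region   rep  price  price_times_units
0     26  North   Kai     30                780
2      4  North  Lena    105                420
3      7  North   Yui     71                497
take 2 rows with largest units:
   units region  rep  price  price_times_units
0     26  North  Kai     30                780
3      7  North  Yui     71                497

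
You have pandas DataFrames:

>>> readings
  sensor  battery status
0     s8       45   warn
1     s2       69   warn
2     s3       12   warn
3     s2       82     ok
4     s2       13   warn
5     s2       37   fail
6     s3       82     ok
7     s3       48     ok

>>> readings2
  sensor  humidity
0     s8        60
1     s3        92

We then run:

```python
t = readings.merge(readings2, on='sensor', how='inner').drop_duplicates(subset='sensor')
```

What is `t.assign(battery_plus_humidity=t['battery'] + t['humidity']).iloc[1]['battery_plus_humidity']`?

merge on 'sensor' (how='inner') → 4 rows:
  sensor  battery status  humidity
0     s8       45   warn        60
1     s3       12   warn        92
2     s3       82     ok        92
3     s3       48     ok        92
drop duplicate sensor (keep=first):
  sensor  battery status  humidity
0     s8       45   warn        60
1     s3       12   warn        92
add column battery_plus_humidity = t['battery'] + t['humidity']:
  sensor  battery status  humidity  battery_plus_humidity
0     s8       45   warn        60                    105
1     s3       12   warn        92                    104
Then the value at position 1, column 'battery_plus_humidity': 104

104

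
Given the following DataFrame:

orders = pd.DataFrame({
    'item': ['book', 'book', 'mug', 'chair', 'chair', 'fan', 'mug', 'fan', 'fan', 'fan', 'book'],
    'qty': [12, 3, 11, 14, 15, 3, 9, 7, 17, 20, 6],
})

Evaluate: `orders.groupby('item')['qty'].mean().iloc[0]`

7.0

group by item, mean of qty:
item
book      7.00
chair    14.50
fan      11.75
mug      10.00
Name: qty, dtype: float64
Taking the value at position 0 gives 7.0.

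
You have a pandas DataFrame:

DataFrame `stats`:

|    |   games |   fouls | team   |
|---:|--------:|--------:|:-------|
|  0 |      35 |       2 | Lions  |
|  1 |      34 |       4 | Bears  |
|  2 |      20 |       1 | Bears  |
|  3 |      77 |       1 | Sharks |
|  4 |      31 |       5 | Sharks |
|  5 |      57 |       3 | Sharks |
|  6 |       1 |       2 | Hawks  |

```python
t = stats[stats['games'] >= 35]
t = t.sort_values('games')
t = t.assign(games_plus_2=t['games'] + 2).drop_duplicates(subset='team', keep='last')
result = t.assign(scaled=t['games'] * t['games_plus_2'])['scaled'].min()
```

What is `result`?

1295

filter rows where games >= 35:
   games  fouls    team
0     35      2   Lions
3     77      1  Sharks
5     57      3  Sharks
sort by games:
   games  fouls    team
0     35      2   Lions
5     57      3  Sharks
3     77      1  Sharks
add column games_plus_2 = t['games'] + 2:
   games  fouls    team  games_plus_2
0     35      2   Lions            37
5     57      3  Sharks            59
3     77      1  Sharks            79
drop duplicate team (keep=last):
   games  fouls    team  games_plus_2
0     35      2   Lions            37
3     77      1  Sharks            79
add column scaled = t['games'] * t['games_plus_2']:
   games  fouls    team  games_plus_2  scaled
0     35      2   Lions            37    1295
3     77      1  Sharks            79    6083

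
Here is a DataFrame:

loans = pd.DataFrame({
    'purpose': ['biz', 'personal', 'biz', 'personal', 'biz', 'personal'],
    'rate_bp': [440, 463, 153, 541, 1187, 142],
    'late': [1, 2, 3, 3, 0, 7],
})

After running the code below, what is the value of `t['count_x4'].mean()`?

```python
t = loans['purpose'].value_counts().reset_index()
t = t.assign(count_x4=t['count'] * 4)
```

12.0

value_counts of purpose:
purpose
biz         3
personal    3
Name: count, dtype: int64
reset_index():
    purpose  count
0       biz      3
1  personal      3
add column count_x4 = t['count'] * 4:
    purpose  count  count_x4
0       biz      3        12
1  personal      3        12
Reading off the mean of column 'count_x4', we get 12.0.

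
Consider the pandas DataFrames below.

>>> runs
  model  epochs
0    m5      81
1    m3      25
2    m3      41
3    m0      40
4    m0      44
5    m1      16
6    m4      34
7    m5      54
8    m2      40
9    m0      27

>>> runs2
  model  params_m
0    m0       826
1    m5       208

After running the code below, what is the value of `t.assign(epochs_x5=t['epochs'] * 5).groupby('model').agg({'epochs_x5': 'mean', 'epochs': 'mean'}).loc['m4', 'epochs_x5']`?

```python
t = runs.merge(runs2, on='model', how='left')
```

170.0

merge on 'model' (how='left') → 10 rows:
  model  epochs  params_m
0    m5      81     208.0
1    m3      25       NaN
2    m3      41       NaN
3    m0      40     826.0
4    m0      44     826.0
5    m1      16       NaN
6    m4      34       NaN
7    m5      54     208.0
8    m2      40       NaN
9    m0      27     826.0
add column epochs_x5 = t['epochs'] * 5:
  model  epochs  params_m  epochs_x5
0    m5      81     208.0        405
1    m3      25       NaN        125
2    m3      41       NaN        205
3    m0      40     826.0        200
4    m0      44     826.0        220
5    m1      16       NaN         80
6    m4      34       NaN        170
7    m5      54     208.0        270
8    m2      40       NaN        200
9    m0      27     826.0        135
group by model: mean(epochs_x5), mean(epochs):
       epochs_x5  epochs
model                   
m0         185.0    37.0
m1          80.0    16.0
m2         200.0    40.0
m3         165.0    33.0
m4         170.0    34.0
m5         337.5    67.5
Finally, value at row 'm4', column 'epochs_x5' = 170.0.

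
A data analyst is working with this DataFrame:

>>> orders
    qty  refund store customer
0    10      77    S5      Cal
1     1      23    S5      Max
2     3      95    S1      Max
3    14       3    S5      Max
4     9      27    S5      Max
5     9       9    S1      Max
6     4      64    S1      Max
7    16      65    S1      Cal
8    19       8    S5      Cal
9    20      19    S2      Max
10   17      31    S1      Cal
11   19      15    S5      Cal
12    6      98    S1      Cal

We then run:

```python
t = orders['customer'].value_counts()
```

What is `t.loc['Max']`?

7

value_counts of customer:
customer
Max    7
Cal    6
Name: count, dtype: int64
Reading off the value at index 'Max', we get 7.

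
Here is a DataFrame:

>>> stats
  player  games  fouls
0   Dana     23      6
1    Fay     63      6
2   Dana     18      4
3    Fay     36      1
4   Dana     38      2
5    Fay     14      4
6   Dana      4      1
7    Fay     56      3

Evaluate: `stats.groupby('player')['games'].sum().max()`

group by player, sum of games:
player
Dana     83
Fay     169
Name: games, dtype: int64
The max of the resulting series is 169.

169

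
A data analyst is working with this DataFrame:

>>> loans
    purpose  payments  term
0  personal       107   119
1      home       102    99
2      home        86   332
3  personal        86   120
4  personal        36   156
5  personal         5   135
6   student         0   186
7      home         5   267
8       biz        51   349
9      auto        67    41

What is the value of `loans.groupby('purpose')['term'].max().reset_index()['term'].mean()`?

212.8

group by purpose, max of term:
purpose
auto         41
biz         349
home        332
personal    156
student     186
Name: term, dtype: int64
reset_index():
    purpose  term
0      auto    41
1       biz   349
2      home   332
3  personal   156
4   student   186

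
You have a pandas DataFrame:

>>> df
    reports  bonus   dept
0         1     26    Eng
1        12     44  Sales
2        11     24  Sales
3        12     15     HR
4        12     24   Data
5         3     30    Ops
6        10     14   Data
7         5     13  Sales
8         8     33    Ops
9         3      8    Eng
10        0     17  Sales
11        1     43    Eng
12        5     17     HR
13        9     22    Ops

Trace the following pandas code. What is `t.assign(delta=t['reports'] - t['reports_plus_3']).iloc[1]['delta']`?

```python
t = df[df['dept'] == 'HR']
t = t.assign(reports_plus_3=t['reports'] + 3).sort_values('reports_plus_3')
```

-3

filter rows where dept == 'HR':
    reports  bonus dept
3        12     15   HR
12        5     17   HR
add column reports_plus_3 = t['reports'] + 3:
    reports  bonus dept  reports_plus_3
3        12     15   HR              15
12        5     17   HR               8
sort by reports_plus_3:
    reports  bonus dept  reports_plus_3
12        5     17   HR               8
3        12     15   HR              15
add column delta = t['reports'] - t['reports_plus_3']:
    reports  bonus dept  reports_plus_3  delta
12        5     17   HR               8     -3
3        12     15   HR              15     -3
Reading off the value at position 1, column 'delta', we get -3.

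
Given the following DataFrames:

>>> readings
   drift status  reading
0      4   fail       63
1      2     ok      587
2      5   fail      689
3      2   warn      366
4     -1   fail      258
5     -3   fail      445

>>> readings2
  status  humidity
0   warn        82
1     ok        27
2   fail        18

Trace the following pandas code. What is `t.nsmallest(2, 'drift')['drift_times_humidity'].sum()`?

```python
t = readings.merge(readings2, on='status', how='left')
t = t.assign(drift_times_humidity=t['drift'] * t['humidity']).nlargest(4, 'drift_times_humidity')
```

merge on 'status' (how='left') → 6 rows:
   drift status  reading  humidity
0      4   fail       63        18
1      2     ok      587        27
2      5   fail      689        18
3      2   warn      366        82
4     -1   fail      258        18
5     -3   fail      445        18
add column drift_times_humidity = t['drift'] * t['humidity']:
   drift status  reading  humidity  drift_times_humidity
0      4   fail       63        18                    72
1      2     ok      587        27                    54
2      5   fail      689        18                    90
3      2   warn      366        82                   164
4     -1   fail      258        18                   -18
5     -3   fail      445        18                   -54
take 4 rows with largest drift_times_humidity:
   drift status  reading  humidity  drift_times_humidity
3      2   warn      366        82                   164
2      5   fail      689        18                    90
0      4   fail       63        18                    72
1      2     ok      587        27                    54
take 2 rows with smallest drift:
   drift status  reading  humidity  drift_times_humidity
3      2   warn      366        82                   164
1      2     ok      587        27                    54
Reading off the sum of column 'drift_times_humidity', we get 218.

218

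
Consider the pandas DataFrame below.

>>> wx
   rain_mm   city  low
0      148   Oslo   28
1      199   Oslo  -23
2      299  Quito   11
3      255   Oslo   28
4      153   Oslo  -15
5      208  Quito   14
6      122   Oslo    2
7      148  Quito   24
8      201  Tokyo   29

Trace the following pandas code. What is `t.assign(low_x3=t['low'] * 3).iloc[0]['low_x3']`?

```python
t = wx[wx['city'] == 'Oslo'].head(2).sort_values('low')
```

filter rows where city == 'Oslo':
   rain_mm  city  low
0      148  Oslo   28
1      199  Oslo  -23
3      255  Oslo   28
4      153  Oslo  -15
6      122  Oslo    2
take first 2 rows:
   rain_mm  city  low
0      148  Oslo   28
1      199  Oslo  -23
sort by low:
   rain_mm  city  low
1      199  Oslo  -23
0      148  Oslo   28
add column low_x3 = t['low'] * 3:
   rain_mm  city  low  low_x3
1      199  Oslo  -23     -69
0      148  Oslo   28      84
Finally, value at position 0, column 'low_x3' = -69.

-69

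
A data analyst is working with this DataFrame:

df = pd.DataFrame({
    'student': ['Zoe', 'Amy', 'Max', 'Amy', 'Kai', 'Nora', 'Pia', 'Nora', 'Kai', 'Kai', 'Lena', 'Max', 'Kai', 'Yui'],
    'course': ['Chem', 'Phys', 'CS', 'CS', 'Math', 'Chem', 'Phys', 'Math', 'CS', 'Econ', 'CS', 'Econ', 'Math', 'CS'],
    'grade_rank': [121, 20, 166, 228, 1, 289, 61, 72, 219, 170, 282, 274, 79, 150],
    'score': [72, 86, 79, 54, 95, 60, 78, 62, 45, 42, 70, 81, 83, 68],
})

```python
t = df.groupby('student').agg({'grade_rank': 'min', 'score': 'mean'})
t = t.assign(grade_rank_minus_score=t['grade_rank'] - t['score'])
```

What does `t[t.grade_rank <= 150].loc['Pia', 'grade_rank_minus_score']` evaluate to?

group by student: min(grade_rank), mean(score):
         grade_rank  score
student                   
Amy              20  70.00
Kai               1  66.25
Lena            282  70.00
Max             166  80.00
Nora             72  61.00
Pia              61  78.00
Yui             150  68.00
Zoe             121  72.00
add column grade_rank_minus_score = t['grade_rank'] - t['score']:
         grade_rank  score  grade_rank_minus_score
student                                           
Amy              20  70.00                  -50.00
Kai               1  66.25                  -65.25
Lena            282  70.00                  212.00
Max             166  80.00                   86.00
Nora             72  61.00                   11.00
Pia              61  78.00                  -17.00
Yui             150  68.00                   82.00
Zoe             121  72.00                   49.00
filter rows where grade_rank <= 150:
         grade_rank  score  grade_rank_minus_score
student                                           
Amy              20  70.00                  -50.00
Kai               1  66.25                  -65.25
Nora             72  61.00                   11.00
Pia              61  78.00                  -17.00
Yui             150  68.00                   82.00
Zoe             121  72.00                   49.00
The value at row 'Pia', column 'grade_rank_minus_score' is -17.0.

-17.0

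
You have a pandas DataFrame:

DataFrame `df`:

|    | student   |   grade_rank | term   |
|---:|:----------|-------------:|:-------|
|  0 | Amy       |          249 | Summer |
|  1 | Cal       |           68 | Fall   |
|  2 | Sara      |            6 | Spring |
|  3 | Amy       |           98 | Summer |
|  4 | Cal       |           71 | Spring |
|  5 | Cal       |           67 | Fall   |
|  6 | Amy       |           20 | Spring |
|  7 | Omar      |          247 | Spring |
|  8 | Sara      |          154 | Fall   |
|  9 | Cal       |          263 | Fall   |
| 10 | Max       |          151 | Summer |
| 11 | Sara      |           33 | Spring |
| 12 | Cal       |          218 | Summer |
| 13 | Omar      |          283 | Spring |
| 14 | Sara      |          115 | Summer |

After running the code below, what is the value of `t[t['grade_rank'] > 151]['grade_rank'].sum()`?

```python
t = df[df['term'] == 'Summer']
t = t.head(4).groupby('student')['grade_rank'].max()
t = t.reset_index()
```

filter rows where term == 'Summer':
   student  grade_rank    term
0      Amy         249  Summer
3      Amy          98  Summer
10     Max         151  Summer
12     Cal         218  Summer
14    Sara         115  Summer
take first 4 rows:
   student  grade_rank    term
0      Amy         249  Summer
3      Amy          98  Summer
10     Max         151  Summer
12     Cal         218  Summer
group by student, max of grade_rank:
student
Amy    249
Cal    218
Max    151
Name: grade_rank, dtype: int64
reset_index():
  student  grade_rank
0     Amy         249
1     Cal         218
2     Max         151
filter rows where grade_rank > 151:
  student  grade_rank
0     Amy         249
1     Cal         218
Taking the sum of column 'grade_rank' gives 467.

467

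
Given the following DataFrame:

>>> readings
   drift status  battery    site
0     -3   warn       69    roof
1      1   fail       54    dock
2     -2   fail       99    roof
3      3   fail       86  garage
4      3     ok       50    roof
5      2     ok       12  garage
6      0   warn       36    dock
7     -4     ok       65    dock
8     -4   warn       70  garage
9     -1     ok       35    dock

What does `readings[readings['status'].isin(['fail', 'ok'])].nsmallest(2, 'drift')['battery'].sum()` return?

164

filter rows where status in ['fail', 'ok']:
   drift status  battery    site
1      1   fail       54    dock
2     -2   fail       99    roof
3      3   fail       86  garage
4      3     ok       50    roof
5      2     ok       12  garage
7     -4     ok       65    dock
9     -1     ok       35    dock
take 2 rows with smallest drift:
   drift status  battery  site
7     -4     ok       65  dock
2     -2   fail       99  roof
The sum of column 'battery' is 164.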